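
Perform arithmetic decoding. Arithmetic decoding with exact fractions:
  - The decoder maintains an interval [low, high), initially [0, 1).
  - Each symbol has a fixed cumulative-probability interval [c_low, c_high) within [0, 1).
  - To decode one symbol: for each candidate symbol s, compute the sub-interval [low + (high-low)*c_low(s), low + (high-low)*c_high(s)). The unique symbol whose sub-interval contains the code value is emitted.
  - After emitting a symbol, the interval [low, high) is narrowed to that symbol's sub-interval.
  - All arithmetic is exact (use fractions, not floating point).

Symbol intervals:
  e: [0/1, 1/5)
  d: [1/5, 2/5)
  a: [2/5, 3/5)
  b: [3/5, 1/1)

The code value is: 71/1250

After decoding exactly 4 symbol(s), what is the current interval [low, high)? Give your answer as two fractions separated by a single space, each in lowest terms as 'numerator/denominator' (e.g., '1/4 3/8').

Step 1: interval [0/1, 1/1), width = 1/1 - 0/1 = 1/1
  'e': [0/1 + 1/1*0/1, 0/1 + 1/1*1/5) = [0/1, 1/5) <- contains code 71/1250
  'd': [0/1 + 1/1*1/5, 0/1 + 1/1*2/5) = [1/5, 2/5)
  'a': [0/1 + 1/1*2/5, 0/1 + 1/1*3/5) = [2/5, 3/5)
  'b': [0/1 + 1/1*3/5, 0/1 + 1/1*1/1) = [3/5, 1/1)
  emit 'e', narrow to [0/1, 1/5)
Step 2: interval [0/1, 1/5), width = 1/5 - 0/1 = 1/5
  'e': [0/1 + 1/5*0/1, 0/1 + 1/5*1/5) = [0/1, 1/25)
  'd': [0/1 + 1/5*1/5, 0/1 + 1/5*2/5) = [1/25, 2/25) <- contains code 71/1250
  'a': [0/1 + 1/5*2/5, 0/1 + 1/5*3/5) = [2/25, 3/25)
  'b': [0/1 + 1/5*3/5, 0/1 + 1/5*1/1) = [3/25, 1/5)
  emit 'd', narrow to [1/25, 2/25)
Step 3: interval [1/25, 2/25), width = 2/25 - 1/25 = 1/25
  'e': [1/25 + 1/25*0/1, 1/25 + 1/25*1/5) = [1/25, 6/125)
  'd': [1/25 + 1/25*1/5, 1/25 + 1/25*2/5) = [6/125, 7/125)
  'a': [1/25 + 1/25*2/5, 1/25 + 1/25*3/5) = [7/125, 8/125) <- contains code 71/1250
  'b': [1/25 + 1/25*3/5, 1/25 + 1/25*1/1) = [8/125, 2/25)
  emit 'a', narrow to [7/125, 8/125)
Step 4: interval [7/125, 8/125), width = 8/125 - 7/125 = 1/125
  'e': [7/125 + 1/125*0/1, 7/125 + 1/125*1/5) = [7/125, 36/625) <- contains code 71/1250
  'd': [7/125 + 1/125*1/5, 7/125 + 1/125*2/5) = [36/625, 37/625)
  'a': [7/125 + 1/125*2/5, 7/125 + 1/125*3/5) = [37/625, 38/625)
  'b': [7/125 + 1/125*3/5, 7/125 + 1/125*1/1) = [38/625, 8/125)
  emit 'e', narrow to [7/125, 36/625)

Answer: 7/125 36/625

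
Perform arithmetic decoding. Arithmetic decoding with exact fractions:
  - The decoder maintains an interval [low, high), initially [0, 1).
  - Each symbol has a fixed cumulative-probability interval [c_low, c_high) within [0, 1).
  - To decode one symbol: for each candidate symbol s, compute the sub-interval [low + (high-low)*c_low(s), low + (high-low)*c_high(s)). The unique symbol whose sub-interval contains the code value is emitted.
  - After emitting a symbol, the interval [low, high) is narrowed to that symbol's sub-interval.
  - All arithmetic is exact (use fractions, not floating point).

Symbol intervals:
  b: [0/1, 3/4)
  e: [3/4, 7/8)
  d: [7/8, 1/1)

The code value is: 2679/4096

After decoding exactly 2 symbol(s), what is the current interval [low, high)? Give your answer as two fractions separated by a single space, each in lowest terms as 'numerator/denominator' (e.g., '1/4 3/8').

Step 1: interval [0/1, 1/1), width = 1/1 - 0/1 = 1/1
  'b': [0/1 + 1/1*0/1, 0/1 + 1/1*3/4) = [0/1, 3/4) <- contains code 2679/4096
  'e': [0/1 + 1/1*3/4, 0/1 + 1/1*7/8) = [3/4, 7/8)
  'd': [0/1 + 1/1*7/8, 0/1 + 1/1*1/1) = [7/8, 1/1)
  emit 'b', narrow to [0/1, 3/4)
Step 2: interval [0/1, 3/4), width = 3/4 - 0/1 = 3/4
  'b': [0/1 + 3/4*0/1, 0/1 + 3/4*3/4) = [0/1, 9/16)
  'e': [0/1 + 3/4*3/4, 0/1 + 3/4*7/8) = [9/16, 21/32) <- contains code 2679/4096
  'd': [0/1 + 3/4*7/8, 0/1 + 3/4*1/1) = [21/32, 3/4)
  emit 'e', narrow to [9/16, 21/32)

Answer: 9/16 21/32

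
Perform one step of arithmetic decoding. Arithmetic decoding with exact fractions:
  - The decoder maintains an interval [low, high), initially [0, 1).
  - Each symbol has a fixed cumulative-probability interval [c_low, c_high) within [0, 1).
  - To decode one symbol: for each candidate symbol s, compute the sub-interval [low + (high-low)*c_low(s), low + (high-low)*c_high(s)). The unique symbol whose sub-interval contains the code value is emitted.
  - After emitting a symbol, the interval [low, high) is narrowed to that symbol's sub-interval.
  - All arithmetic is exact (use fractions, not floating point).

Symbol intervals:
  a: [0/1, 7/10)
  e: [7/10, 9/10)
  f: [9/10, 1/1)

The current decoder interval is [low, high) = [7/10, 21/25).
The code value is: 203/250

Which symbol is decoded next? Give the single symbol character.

Interval width = high − low = 21/25 − 7/10 = 7/50
Scaled code = (code − low) / width = (203/250 − 7/10) / 7/50 = 4/5
  a: [0/1, 7/10) 
  e: [7/10, 9/10) ← scaled code falls here ✓
  f: [9/10, 1/1) 

Answer: e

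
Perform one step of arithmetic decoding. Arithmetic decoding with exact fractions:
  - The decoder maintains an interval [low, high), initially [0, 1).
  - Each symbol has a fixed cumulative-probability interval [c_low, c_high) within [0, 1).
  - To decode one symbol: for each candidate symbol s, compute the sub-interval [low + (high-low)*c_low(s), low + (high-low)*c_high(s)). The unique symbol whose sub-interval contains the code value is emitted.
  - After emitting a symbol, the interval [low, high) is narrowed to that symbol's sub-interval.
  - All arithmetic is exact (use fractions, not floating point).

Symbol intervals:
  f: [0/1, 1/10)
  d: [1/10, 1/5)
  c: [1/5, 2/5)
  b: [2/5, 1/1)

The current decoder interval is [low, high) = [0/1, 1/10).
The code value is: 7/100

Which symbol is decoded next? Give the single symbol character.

Interval width = high − low = 1/10 − 0/1 = 1/10
Scaled code = (code − low) / width = (7/100 − 0/1) / 1/10 = 7/10
  f: [0/1, 1/10) 
  d: [1/10, 1/5) 
  c: [1/5, 2/5) 
  b: [2/5, 1/1) ← scaled code falls here ✓

Answer: b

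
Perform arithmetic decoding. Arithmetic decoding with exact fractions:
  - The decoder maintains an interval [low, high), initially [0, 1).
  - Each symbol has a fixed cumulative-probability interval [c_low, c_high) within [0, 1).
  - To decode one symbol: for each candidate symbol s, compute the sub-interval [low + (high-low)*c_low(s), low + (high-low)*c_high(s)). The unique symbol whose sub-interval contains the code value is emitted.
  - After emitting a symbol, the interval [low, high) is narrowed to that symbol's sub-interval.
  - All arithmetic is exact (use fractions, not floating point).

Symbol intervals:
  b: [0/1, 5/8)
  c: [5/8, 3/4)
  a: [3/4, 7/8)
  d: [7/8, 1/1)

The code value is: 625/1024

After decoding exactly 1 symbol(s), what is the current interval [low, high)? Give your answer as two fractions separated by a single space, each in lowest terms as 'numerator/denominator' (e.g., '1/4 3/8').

Answer: 0/1 5/8

Derivation:
Step 1: interval [0/1, 1/1), width = 1/1 - 0/1 = 1/1
  'b': [0/1 + 1/1*0/1, 0/1 + 1/1*5/8) = [0/1, 5/8) <- contains code 625/1024
  'c': [0/1 + 1/1*5/8, 0/1 + 1/1*3/4) = [5/8, 3/4)
  'a': [0/1 + 1/1*3/4, 0/1 + 1/1*7/8) = [3/4, 7/8)
  'd': [0/1 + 1/1*7/8, 0/1 + 1/1*1/1) = [7/8, 1/1)
  emit 'b', narrow to [0/1, 5/8)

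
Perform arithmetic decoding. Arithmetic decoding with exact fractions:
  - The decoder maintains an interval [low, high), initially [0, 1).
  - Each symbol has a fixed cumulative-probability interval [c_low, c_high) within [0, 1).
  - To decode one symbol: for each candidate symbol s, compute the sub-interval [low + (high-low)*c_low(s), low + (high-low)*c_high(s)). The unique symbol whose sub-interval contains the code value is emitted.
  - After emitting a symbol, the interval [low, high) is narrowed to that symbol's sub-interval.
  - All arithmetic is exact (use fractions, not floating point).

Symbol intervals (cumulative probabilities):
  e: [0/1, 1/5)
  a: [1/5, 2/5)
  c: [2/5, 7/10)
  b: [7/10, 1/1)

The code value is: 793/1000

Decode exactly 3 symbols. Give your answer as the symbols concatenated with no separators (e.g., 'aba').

Step 1: interval [0/1, 1/1), width = 1/1 - 0/1 = 1/1
  'e': [0/1 + 1/1*0/1, 0/1 + 1/1*1/5) = [0/1, 1/5)
  'a': [0/1 + 1/1*1/5, 0/1 + 1/1*2/5) = [1/5, 2/5)
  'c': [0/1 + 1/1*2/5, 0/1 + 1/1*7/10) = [2/5, 7/10)
  'b': [0/1 + 1/1*7/10, 0/1 + 1/1*1/1) = [7/10, 1/1) <- contains code 793/1000
  emit 'b', narrow to [7/10, 1/1)
Step 2: interval [7/10, 1/1), width = 1/1 - 7/10 = 3/10
  'e': [7/10 + 3/10*0/1, 7/10 + 3/10*1/5) = [7/10, 19/25)
  'a': [7/10 + 3/10*1/5, 7/10 + 3/10*2/5) = [19/25, 41/50) <- contains code 793/1000
  'c': [7/10 + 3/10*2/5, 7/10 + 3/10*7/10) = [41/50, 91/100)
  'b': [7/10 + 3/10*7/10, 7/10 + 3/10*1/1) = [91/100, 1/1)
  emit 'a', narrow to [19/25, 41/50)
Step 3: interval [19/25, 41/50), width = 41/50 - 19/25 = 3/50
  'e': [19/25 + 3/50*0/1, 19/25 + 3/50*1/5) = [19/25, 193/250)
  'a': [19/25 + 3/50*1/5, 19/25 + 3/50*2/5) = [193/250, 98/125)
  'c': [19/25 + 3/50*2/5, 19/25 + 3/50*7/10) = [98/125, 401/500) <- contains code 793/1000
  'b': [19/25 + 3/50*7/10, 19/25 + 3/50*1/1) = [401/500, 41/50)
  emit 'c', narrow to [98/125, 401/500)

Answer: bac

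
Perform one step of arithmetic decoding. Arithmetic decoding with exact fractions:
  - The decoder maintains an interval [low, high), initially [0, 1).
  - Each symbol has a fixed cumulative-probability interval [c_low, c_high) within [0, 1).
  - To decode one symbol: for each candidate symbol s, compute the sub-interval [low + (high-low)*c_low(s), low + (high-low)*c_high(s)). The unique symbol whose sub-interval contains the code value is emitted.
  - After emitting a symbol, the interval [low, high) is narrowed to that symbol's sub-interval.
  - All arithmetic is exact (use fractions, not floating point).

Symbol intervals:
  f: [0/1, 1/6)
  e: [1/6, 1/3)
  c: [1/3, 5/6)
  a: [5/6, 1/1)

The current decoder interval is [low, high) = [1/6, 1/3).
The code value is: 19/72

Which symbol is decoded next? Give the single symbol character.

Answer: c

Derivation:
Interval width = high − low = 1/3 − 1/6 = 1/6
Scaled code = (code − low) / width = (19/72 − 1/6) / 1/6 = 7/12
  f: [0/1, 1/6) 
  e: [1/6, 1/3) 
  c: [1/3, 5/6) ← scaled code falls here ✓
  a: [5/6, 1/1) 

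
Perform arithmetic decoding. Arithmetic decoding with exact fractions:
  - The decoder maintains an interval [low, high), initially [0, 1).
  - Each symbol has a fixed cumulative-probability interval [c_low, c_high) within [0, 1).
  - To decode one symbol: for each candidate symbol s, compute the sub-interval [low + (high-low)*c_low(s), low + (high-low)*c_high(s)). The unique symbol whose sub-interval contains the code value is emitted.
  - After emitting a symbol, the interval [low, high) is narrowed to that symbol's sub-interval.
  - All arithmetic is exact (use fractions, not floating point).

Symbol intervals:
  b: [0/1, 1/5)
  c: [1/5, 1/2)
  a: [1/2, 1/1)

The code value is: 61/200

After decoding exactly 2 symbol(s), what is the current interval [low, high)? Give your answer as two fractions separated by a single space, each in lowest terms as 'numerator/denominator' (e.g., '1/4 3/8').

Step 1: interval [0/1, 1/1), width = 1/1 - 0/1 = 1/1
  'b': [0/1 + 1/1*0/1, 0/1 + 1/1*1/5) = [0/1, 1/5)
  'c': [0/1 + 1/1*1/5, 0/1 + 1/1*1/2) = [1/5, 1/2) <- contains code 61/200
  'a': [0/1 + 1/1*1/2, 0/1 + 1/1*1/1) = [1/2, 1/1)
  emit 'c', narrow to [1/5, 1/2)
Step 2: interval [1/5, 1/2), width = 1/2 - 1/5 = 3/10
  'b': [1/5 + 3/10*0/1, 1/5 + 3/10*1/5) = [1/5, 13/50)
  'c': [1/5 + 3/10*1/5, 1/5 + 3/10*1/2) = [13/50, 7/20) <- contains code 61/200
  'a': [1/5 + 3/10*1/2, 1/5 + 3/10*1/1) = [7/20, 1/2)
  emit 'c', narrow to [13/50, 7/20)

Answer: 13/50 7/20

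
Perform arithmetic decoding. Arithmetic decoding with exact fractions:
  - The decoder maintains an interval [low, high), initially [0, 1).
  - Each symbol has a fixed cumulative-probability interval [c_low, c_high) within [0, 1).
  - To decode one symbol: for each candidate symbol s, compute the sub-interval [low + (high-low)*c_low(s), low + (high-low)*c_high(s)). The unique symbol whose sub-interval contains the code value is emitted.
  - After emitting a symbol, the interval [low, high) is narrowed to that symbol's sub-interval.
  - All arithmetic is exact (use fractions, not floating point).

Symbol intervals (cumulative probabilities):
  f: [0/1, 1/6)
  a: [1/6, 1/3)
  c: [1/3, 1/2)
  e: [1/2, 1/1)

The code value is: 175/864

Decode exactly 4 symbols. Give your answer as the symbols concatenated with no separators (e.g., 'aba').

Answer: aaae

Derivation:
Step 1: interval [0/1, 1/1), width = 1/1 - 0/1 = 1/1
  'f': [0/1 + 1/1*0/1, 0/1 + 1/1*1/6) = [0/1, 1/6)
  'a': [0/1 + 1/1*1/6, 0/1 + 1/1*1/3) = [1/6, 1/3) <- contains code 175/864
  'c': [0/1 + 1/1*1/3, 0/1 + 1/1*1/2) = [1/3, 1/2)
  'e': [0/1 + 1/1*1/2, 0/1 + 1/1*1/1) = [1/2, 1/1)
  emit 'a', narrow to [1/6, 1/3)
Step 2: interval [1/6, 1/3), width = 1/3 - 1/6 = 1/6
  'f': [1/6 + 1/6*0/1, 1/6 + 1/6*1/6) = [1/6, 7/36)
  'a': [1/6 + 1/6*1/6, 1/6 + 1/6*1/3) = [7/36, 2/9) <- contains code 175/864
  'c': [1/6 + 1/6*1/3, 1/6 + 1/6*1/2) = [2/9, 1/4)
  'e': [1/6 + 1/6*1/2, 1/6 + 1/6*1/1) = [1/4, 1/3)
  emit 'a', narrow to [7/36, 2/9)
Step 3: interval [7/36, 2/9), width = 2/9 - 7/36 = 1/36
  'f': [7/36 + 1/36*0/1, 7/36 + 1/36*1/6) = [7/36, 43/216)
  'a': [7/36 + 1/36*1/6, 7/36 + 1/36*1/3) = [43/216, 11/54) <- contains code 175/864
  'c': [7/36 + 1/36*1/3, 7/36 + 1/36*1/2) = [11/54, 5/24)
  'e': [7/36 + 1/36*1/2, 7/36 + 1/36*1/1) = [5/24, 2/9)
  emit 'a', narrow to [43/216, 11/54)
Step 4: interval [43/216, 11/54), width = 11/54 - 43/216 = 1/216
  'f': [43/216 + 1/216*0/1, 43/216 + 1/216*1/6) = [43/216, 259/1296)
  'a': [43/216 + 1/216*1/6, 43/216 + 1/216*1/3) = [259/1296, 65/324)
  'c': [43/216 + 1/216*1/3, 43/216 + 1/216*1/2) = [65/324, 29/144)
  'e': [43/216 + 1/216*1/2, 43/216 + 1/216*1/1) = [29/144, 11/54) <- contains code 175/864
  emit 'e', narrow to [29/144, 11/54)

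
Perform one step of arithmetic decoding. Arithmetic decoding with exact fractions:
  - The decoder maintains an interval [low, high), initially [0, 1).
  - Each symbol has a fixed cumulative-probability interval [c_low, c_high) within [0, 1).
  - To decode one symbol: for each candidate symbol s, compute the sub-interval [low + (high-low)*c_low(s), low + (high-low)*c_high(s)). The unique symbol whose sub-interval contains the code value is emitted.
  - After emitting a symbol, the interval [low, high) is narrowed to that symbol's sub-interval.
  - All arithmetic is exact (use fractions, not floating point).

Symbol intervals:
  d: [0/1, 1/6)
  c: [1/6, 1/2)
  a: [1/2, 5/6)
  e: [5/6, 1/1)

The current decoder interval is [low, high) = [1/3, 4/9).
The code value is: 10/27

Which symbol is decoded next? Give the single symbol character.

Answer: c

Derivation:
Interval width = high − low = 4/9 − 1/3 = 1/9
Scaled code = (code − low) / width = (10/27 − 1/3) / 1/9 = 1/3
  d: [0/1, 1/6) 
  c: [1/6, 1/2) ← scaled code falls here ✓
  a: [1/2, 5/6) 
  e: [5/6, 1/1) 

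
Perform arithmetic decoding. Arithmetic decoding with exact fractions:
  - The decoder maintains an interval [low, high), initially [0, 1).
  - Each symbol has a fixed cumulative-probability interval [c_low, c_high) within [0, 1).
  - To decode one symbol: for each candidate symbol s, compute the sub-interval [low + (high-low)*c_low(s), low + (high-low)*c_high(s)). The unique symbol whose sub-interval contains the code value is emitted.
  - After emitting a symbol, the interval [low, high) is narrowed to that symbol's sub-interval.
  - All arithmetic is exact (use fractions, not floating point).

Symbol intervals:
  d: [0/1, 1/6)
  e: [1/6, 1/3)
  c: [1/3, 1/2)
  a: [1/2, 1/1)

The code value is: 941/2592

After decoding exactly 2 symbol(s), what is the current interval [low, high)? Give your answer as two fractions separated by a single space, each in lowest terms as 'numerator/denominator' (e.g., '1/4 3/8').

Answer: 13/36 7/18

Derivation:
Step 1: interval [0/1, 1/1), width = 1/1 - 0/1 = 1/1
  'd': [0/1 + 1/1*0/1, 0/1 + 1/1*1/6) = [0/1, 1/6)
  'e': [0/1 + 1/1*1/6, 0/1 + 1/1*1/3) = [1/6, 1/3)
  'c': [0/1 + 1/1*1/3, 0/1 + 1/1*1/2) = [1/3, 1/2) <- contains code 941/2592
  'a': [0/1 + 1/1*1/2, 0/1 + 1/1*1/1) = [1/2, 1/1)
  emit 'c', narrow to [1/3, 1/2)
Step 2: interval [1/3, 1/2), width = 1/2 - 1/3 = 1/6
  'd': [1/3 + 1/6*0/1, 1/3 + 1/6*1/6) = [1/3, 13/36)
  'e': [1/3 + 1/6*1/6, 1/3 + 1/6*1/3) = [13/36, 7/18) <- contains code 941/2592
  'c': [1/3 + 1/6*1/3, 1/3 + 1/6*1/2) = [7/18, 5/12)
  'a': [1/3 + 1/6*1/2, 1/3 + 1/6*1/1) = [5/12, 1/2)
  emit 'e', narrow to [13/36, 7/18)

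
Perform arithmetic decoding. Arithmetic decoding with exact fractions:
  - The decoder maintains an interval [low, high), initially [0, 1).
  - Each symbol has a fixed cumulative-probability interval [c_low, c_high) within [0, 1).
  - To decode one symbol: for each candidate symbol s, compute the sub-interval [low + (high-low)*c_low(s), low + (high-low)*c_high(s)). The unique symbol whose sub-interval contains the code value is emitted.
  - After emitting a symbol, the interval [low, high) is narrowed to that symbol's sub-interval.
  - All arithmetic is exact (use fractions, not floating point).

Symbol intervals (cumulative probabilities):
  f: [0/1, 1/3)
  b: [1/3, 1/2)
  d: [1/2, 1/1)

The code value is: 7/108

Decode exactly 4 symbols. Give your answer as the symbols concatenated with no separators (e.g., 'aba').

Answer: ffdf

Derivation:
Step 1: interval [0/1, 1/1), width = 1/1 - 0/1 = 1/1
  'f': [0/1 + 1/1*0/1, 0/1 + 1/1*1/3) = [0/1, 1/3) <- contains code 7/108
  'b': [0/1 + 1/1*1/3, 0/1 + 1/1*1/2) = [1/3, 1/2)
  'd': [0/1 + 1/1*1/2, 0/1 + 1/1*1/1) = [1/2, 1/1)
  emit 'f', narrow to [0/1, 1/3)
Step 2: interval [0/1, 1/3), width = 1/3 - 0/1 = 1/3
  'f': [0/1 + 1/3*0/1, 0/1 + 1/3*1/3) = [0/1, 1/9) <- contains code 7/108
  'b': [0/1 + 1/3*1/3, 0/1 + 1/3*1/2) = [1/9, 1/6)
  'd': [0/1 + 1/3*1/2, 0/1 + 1/3*1/1) = [1/6, 1/3)
  emit 'f', narrow to [0/1, 1/9)
Step 3: interval [0/1, 1/9), width = 1/9 - 0/1 = 1/9
  'f': [0/1 + 1/9*0/1, 0/1 + 1/9*1/3) = [0/1, 1/27)
  'b': [0/1 + 1/9*1/3, 0/1 + 1/9*1/2) = [1/27, 1/18)
  'd': [0/1 + 1/9*1/2, 0/1 + 1/9*1/1) = [1/18, 1/9) <- contains code 7/108
  emit 'd', narrow to [1/18, 1/9)
Step 4: interval [1/18, 1/9), width = 1/9 - 1/18 = 1/18
  'f': [1/18 + 1/18*0/1, 1/18 + 1/18*1/3) = [1/18, 2/27) <- contains code 7/108
  'b': [1/18 + 1/18*1/3, 1/18 + 1/18*1/2) = [2/27, 1/12)
  'd': [1/18 + 1/18*1/2, 1/18 + 1/18*1/1) = [1/12, 1/9)
  emit 'f', narrow to [1/18, 2/27)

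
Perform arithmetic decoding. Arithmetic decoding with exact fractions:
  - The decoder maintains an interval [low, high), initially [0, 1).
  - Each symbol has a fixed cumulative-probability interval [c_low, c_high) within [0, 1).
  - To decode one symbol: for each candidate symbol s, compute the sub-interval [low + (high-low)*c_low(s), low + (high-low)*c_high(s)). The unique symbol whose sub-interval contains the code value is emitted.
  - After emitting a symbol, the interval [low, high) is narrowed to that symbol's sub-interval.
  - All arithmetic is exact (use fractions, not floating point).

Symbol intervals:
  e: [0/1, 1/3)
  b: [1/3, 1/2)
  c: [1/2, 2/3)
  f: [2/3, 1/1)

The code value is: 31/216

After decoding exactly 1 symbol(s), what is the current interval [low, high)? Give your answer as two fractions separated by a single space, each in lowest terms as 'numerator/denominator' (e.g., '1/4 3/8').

Step 1: interval [0/1, 1/1), width = 1/1 - 0/1 = 1/1
  'e': [0/1 + 1/1*0/1, 0/1 + 1/1*1/3) = [0/1, 1/3) <- contains code 31/216
  'b': [0/1 + 1/1*1/3, 0/1 + 1/1*1/2) = [1/3, 1/2)
  'c': [0/1 + 1/1*1/2, 0/1 + 1/1*2/3) = [1/2, 2/3)
  'f': [0/1 + 1/1*2/3, 0/1 + 1/1*1/1) = [2/3, 1/1)
  emit 'e', narrow to [0/1, 1/3)

Answer: 0/1 1/3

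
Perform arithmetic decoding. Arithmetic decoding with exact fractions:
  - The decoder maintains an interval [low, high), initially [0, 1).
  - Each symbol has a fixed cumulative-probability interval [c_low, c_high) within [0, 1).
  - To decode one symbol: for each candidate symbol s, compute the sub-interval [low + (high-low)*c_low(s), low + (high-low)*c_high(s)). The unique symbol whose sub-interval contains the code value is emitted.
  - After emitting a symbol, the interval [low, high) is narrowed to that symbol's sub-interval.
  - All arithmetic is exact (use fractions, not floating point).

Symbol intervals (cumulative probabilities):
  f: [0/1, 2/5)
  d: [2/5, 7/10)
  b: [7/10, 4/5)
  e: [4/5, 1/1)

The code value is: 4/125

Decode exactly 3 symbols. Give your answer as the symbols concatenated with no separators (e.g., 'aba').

Step 1: interval [0/1, 1/1), width = 1/1 - 0/1 = 1/1
  'f': [0/1 + 1/1*0/1, 0/1 + 1/1*2/5) = [0/1, 2/5) <- contains code 4/125
  'd': [0/1 + 1/1*2/5, 0/1 + 1/1*7/10) = [2/5, 7/10)
  'b': [0/1 + 1/1*7/10, 0/1 + 1/1*4/5) = [7/10, 4/5)
  'e': [0/1 + 1/1*4/5, 0/1 + 1/1*1/1) = [4/5, 1/1)
  emit 'f', narrow to [0/1, 2/5)
Step 2: interval [0/1, 2/5), width = 2/5 - 0/1 = 2/5
  'f': [0/1 + 2/5*0/1, 0/1 + 2/5*2/5) = [0/1, 4/25) <- contains code 4/125
  'd': [0/1 + 2/5*2/5, 0/1 + 2/5*7/10) = [4/25, 7/25)
  'b': [0/1 + 2/5*7/10, 0/1 + 2/5*4/5) = [7/25, 8/25)
  'e': [0/1 + 2/5*4/5, 0/1 + 2/5*1/1) = [8/25, 2/5)
  emit 'f', narrow to [0/1, 4/25)
Step 3: interval [0/1, 4/25), width = 4/25 - 0/1 = 4/25
  'f': [0/1 + 4/25*0/1, 0/1 + 4/25*2/5) = [0/1, 8/125) <- contains code 4/125
  'd': [0/1 + 4/25*2/5, 0/1 + 4/25*7/10) = [8/125, 14/125)
  'b': [0/1 + 4/25*7/10, 0/1 + 4/25*4/5) = [14/125, 16/125)
  'e': [0/1 + 4/25*4/5, 0/1 + 4/25*1/1) = [16/125, 4/25)
  emit 'f', narrow to [0/1, 8/125)

Answer: fff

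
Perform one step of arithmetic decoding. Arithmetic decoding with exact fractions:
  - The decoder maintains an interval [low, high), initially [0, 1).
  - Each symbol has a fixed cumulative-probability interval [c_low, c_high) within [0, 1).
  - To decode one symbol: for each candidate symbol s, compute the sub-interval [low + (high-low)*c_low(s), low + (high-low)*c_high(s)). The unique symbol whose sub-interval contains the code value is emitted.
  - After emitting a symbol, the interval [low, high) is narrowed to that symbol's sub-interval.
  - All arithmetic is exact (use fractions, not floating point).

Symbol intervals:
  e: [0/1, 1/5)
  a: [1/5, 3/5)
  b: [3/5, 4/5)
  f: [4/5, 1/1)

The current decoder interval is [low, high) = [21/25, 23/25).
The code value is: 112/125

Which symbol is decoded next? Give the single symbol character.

Answer: b

Derivation:
Interval width = high − low = 23/25 − 21/25 = 2/25
Scaled code = (code − low) / width = (112/125 − 21/25) / 2/25 = 7/10
  e: [0/1, 1/5) 
  a: [1/5, 3/5) 
  b: [3/5, 4/5) ← scaled code falls here ✓
  f: [4/5, 1/1) 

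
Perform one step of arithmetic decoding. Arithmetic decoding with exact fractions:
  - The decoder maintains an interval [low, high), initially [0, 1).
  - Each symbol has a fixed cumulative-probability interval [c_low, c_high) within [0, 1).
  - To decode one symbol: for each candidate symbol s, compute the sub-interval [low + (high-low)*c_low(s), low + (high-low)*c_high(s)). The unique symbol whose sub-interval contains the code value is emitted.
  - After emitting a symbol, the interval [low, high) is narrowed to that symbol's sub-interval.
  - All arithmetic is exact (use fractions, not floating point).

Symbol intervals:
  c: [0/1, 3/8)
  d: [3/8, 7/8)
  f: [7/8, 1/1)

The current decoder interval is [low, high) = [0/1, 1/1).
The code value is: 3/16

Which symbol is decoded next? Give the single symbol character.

Interval width = high − low = 1/1 − 0/1 = 1/1
Scaled code = (code − low) / width = (3/16 − 0/1) / 1/1 = 3/16
  c: [0/1, 3/8) ← scaled code falls here ✓
  d: [3/8, 7/8) 
  f: [7/8, 1/1) 

Answer: c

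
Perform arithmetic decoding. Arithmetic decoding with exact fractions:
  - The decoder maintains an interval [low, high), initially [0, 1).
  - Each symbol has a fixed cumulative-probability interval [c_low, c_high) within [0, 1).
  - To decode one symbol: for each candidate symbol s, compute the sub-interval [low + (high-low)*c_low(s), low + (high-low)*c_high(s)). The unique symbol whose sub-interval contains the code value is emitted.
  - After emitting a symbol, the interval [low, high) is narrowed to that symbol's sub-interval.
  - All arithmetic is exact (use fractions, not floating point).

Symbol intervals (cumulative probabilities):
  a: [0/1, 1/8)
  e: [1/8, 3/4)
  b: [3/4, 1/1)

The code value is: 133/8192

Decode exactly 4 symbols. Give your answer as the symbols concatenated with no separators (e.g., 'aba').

Step 1: interval [0/1, 1/1), width = 1/1 - 0/1 = 1/1
  'a': [0/1 + 1/1*0/1, 0/1 + 1/1*1/8) = [0/1, 1/8) <- contains code 133/8192
  'e': [0/1 + 1/1*1/8, 0/1 + 1/1*3/4) = [1/8, 3/4)
  'b': [0/1 + 1/1*3/4, 0/1 + 1/1*1/1) = [3/4, 1/1)
  emit 'a', narrow to [0/1, 1/8)
Step 2: interval [0/1, 1/8), width = 1/8 - 0/1 = 1/8
  'a': [0/1 + 1/8*0/1, 0/1 + 1/8*1/8) = [0/1, 1/64)
  'e': [0/1 + 1/8*1/8, 0/1 + 1/8*3/4) = [1/64, 3/32) <- contains code 133/8192
  'b': [0/1 + 1/8*3/4, 0/1 + 1/8*1/1) = [3/32, 1/8)
  emit 'e', narrow to [1/64, 3/32)
Step 3: interval [1/64, 3/32), width = 3/32 - 1/64 = 5/64
  'a': [1/64 + 5/64*0/1, 1/64 + 5/64*1/8) = [1/64, 13/512) <- contains code 133/8192
  'e': [1/64 + 5/64*1/8, 1/64 + 5/64*3/4) = [13/512, 19/256)
  'b': [1/64 + 5/64*3/4, 1/64 + 5/64*1/1) = [19/256, 3/32)
  emit 'a', narrow to [1/64, 13/512)
Step 4: interval [1/64, 13/512), width = 13/512 - 1/64 = 5/512
  'a': [1/64 + 5/512*0/1, 1/64 + 5/512*1/8) = [1/64, 69/4096) <- contains code 133/8192
  'e': [1/64 + 5/512*1/8, 1/64 + 5/512*3/4) = [69/4096, 47/2048)
  'b': [1/64 + 5/512*3/4, 1/64 + 5/512*1/1) = [47/2048, 13/512)
  emit 'a', narrow to [1/64, 69/4096)

Answer: aeaa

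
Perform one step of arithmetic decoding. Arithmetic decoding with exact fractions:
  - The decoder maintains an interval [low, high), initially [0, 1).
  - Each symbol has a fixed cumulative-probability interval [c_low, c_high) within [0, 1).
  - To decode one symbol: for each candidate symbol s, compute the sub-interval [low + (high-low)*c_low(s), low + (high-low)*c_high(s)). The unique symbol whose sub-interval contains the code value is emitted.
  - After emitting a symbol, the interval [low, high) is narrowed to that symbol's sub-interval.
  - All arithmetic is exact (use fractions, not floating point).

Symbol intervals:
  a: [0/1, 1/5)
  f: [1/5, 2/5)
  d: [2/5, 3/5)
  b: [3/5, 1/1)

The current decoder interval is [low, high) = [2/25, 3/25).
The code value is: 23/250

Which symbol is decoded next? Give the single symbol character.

Answer: f

Derivation:
Interval width = high − low = 3/25 − 2/25 = 1/25
Scaled code = (code − low) / width = (23/250 − 2/25) / 1/25 = 3/10
  a: [0/1, 1/5) 
  f: [1/5, 2/5) ← scaled code falls here ✓
  d: [2/5, 3/5) 
  b: [3/5, 1/1) 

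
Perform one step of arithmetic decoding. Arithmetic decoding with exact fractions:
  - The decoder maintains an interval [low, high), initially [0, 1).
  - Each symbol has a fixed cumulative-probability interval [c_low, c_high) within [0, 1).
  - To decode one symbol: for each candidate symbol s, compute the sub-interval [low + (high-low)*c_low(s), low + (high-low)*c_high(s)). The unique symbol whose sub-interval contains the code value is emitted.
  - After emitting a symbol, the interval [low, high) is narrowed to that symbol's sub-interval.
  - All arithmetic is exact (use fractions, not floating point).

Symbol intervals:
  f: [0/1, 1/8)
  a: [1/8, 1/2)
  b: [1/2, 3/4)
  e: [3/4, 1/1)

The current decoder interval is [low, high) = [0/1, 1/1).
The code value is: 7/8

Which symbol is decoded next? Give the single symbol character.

Interval width = high − low = 1/1 − 0/1 = 1/1
Scaled code = (code − low) / width = (7/8 − 0/1) / 1/1 = 7/8
  f: [0/1, 1/8) 
  a: [1/8, 1/2) 
  b: [1/2, 3/4) 
  e: [3/4, 1/1) ← scaled code falls here ✓

Answer: e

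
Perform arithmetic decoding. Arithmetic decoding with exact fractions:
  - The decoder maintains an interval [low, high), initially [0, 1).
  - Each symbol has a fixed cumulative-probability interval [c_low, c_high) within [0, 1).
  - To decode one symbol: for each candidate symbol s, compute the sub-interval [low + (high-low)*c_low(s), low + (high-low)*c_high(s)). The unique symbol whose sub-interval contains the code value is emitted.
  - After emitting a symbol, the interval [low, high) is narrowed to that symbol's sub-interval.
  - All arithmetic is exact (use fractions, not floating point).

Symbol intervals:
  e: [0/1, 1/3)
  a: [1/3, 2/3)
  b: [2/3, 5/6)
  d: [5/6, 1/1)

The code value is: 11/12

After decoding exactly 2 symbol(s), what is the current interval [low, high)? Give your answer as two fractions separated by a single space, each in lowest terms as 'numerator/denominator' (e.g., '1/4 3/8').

Step 1: interval [0/1, 1/1), width = 1/1 - 0/1 = 1/1
  'e': [0/1 + 1/1*0/1, 0/1 + 1/1*1/3) = [0/1, 1/3)
  'a': [0/1 + 1/1*1/3, 0/1 + 1/1*2/3) = [1/3, 2/3)
  'b': [0/1 + 1/1*2/3, 0/1 + 1/1*5/6) = [2/3, 5/6)
  'd': [0/1 + 1/1*5/6, 0/1 + 1/1*1/1) = [5/6, 1/1) <- contains code 11/12
  emit 'd', narrow to [5/6, 1/1)
Step 2: interval [5/6, 1/1), width = 1/1 - 5/6 = 1/6
  'e': [5/6 + 1/6*0/1, 5/6 + 1/6*1/3) = [5/6, 8/9)
  'a': [5/6 + 1/6*1/3, 5/6 + 1/6*2/3) = [8/9, 17/18) <- contains code 11/12
  'b': [5/6 + 1/6*2/3, 5/6 + 1/6*5/6) = [17/18, 35/36)
  'd': [5/6 + 1/6*5/6, 5/6 + 1/6*1/1) = [35/36, 1/1)
  emit 'a', narrow to [8/9, 17/18)

Answer: 8/9 17/18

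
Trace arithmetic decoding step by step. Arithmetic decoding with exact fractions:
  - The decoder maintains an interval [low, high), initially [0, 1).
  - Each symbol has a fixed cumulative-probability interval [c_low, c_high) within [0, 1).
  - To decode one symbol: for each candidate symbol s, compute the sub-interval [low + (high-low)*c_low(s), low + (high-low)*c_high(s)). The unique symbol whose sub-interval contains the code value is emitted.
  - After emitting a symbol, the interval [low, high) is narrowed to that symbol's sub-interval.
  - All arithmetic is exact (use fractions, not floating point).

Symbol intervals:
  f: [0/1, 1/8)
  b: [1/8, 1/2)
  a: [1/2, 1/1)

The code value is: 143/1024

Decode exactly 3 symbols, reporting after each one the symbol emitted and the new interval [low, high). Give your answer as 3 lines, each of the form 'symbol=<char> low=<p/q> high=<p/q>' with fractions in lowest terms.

Answer: symbol=b low=1/8 high=1/2
symbol=f low=1/8 high=11/64
symbol=b low=67/512 high=19/128

Derivation:
Step 1: interval [0/1, 1/1), width = 1/1 - 0/1 = 1/1
  'f': [0/1 + 1/1*0/1, 0/1 + 1/1*1/8) = [0/1, 1/8)
  'b': [0/1 + 1/1*1/8, 0/1 + 1/1*1/2) = [1/8, 1/2) <- contains code 143/1024
  'a': [0/1 + 1/1*1/2, 0/1 + 1/1*1/1) = [1/2, 1/1)
  emit 'b', narrow to [1/8, 1/2)
Step 2: interval [1/8, 1/2), width = 1/2 - 1/8 = 3/8
  'f': [1/8 + 3/8*0/1, 1/8 + 3/8*1/8) = [1/8, 11/64) <- contains code 143/1024
  'b': [1/8 + 3/8*1/8, 1/8 + 3/8*1/2) = [11/64, 5/16)
  'a': [1/8 + 3/8*1/2, 1/8 + 3/8*1/1) = [5/16, 1/2)
  emit 'f', narrow to [1/8, 11/64)
Step 3: interval [1/8, 11/64), width = 11/64 - 1/8 = 3/64
  'f': [1/8 + 3/64*0/1, 1/8 + 3/64*1/8) = [1/8, 67/512)
  'b': [1/8 + 3/64*1/8, 1/8 + 3/64*1/2) = [67/512, 19/128) <- contains code 143/1024
  'a': [1/8 + 3/64*1/2, 1/8 + 3/64*1/1) = [19/128, 11/64)
  emit 'b', narrow to [67/512, 19/128)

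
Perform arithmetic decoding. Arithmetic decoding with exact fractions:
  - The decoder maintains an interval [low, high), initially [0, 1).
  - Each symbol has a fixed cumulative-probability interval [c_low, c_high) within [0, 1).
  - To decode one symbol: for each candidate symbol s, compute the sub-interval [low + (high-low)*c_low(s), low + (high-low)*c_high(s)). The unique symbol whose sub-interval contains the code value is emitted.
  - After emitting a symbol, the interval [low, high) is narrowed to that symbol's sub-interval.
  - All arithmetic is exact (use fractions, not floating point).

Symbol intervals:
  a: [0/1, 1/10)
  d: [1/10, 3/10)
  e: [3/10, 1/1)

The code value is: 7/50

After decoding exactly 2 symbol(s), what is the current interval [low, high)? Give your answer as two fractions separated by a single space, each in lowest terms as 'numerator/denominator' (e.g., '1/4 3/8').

Step 1: interval [0/1, 1/1), width = 1/1 - 0/1 = 1/1
  'a': [0/1 + 1/1*0/1, 0/1 + 1/1*1/10) = [0/1, 1/10)
  'd': [0/1 + 1/1*1/10, 0/1 + 1/1*3/10) = [1/10, 3/10) <- contains code 7/50
  'e': [0/1 + 1/1*3/10, 0/1 + 1/1*1/1) = [3/10, 1/1)
  emit 'd', narrow to [1/10, 3/10)
Step 2: interval [1/10, 3/10), width = 3/10 - 1/10 = 1/5
  'a': [1/10 + 1/5*0/1, 1/10 + 1/5*1/10) = [1/10, 3/25)
  'd': [1/10 + 1/5*1/10, 1/10 + 1/5*3/10) = [3/25, 4/25) <- contains code 7/50
  'e': [1/10 + 1/5*3/10, 1/10 + 1/5*1/1) = [4/25, 3/10)
  emit 'd', narrow to [3/25, 4/25)

Answer: 3/25 4/25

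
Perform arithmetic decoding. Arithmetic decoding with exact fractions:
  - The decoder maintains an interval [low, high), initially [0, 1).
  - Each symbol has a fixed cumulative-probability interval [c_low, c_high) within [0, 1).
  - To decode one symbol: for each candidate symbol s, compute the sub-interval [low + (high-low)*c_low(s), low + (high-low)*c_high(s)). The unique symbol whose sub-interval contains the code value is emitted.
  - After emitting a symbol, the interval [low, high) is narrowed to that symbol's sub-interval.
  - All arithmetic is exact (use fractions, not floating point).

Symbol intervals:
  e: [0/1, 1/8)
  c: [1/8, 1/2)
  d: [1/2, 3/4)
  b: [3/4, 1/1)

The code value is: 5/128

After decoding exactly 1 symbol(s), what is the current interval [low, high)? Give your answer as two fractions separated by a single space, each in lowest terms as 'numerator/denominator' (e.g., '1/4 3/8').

Step 1: interval [0/1, 1/1), width = 1/1 - 0/1 = 1/1
  'e': [0/1 + 1/1*0/1, 0/1 + 1/1*1/8) = [0/1, 1/8) <- contains code 5/128
  'c': [0/1 + 1/1*1/8, 0/1 + 1/1*1/2) = [1/8, 1/2)
  'd': [0/1 + 1/1*1/2, 0/1 + 1/1*3/4) = [1/2, 3/4)
  'b': [0/1 + 1/1*3/4, 0/1 + 1/1*1/1) = [3/4, 1/1)
  emit 'e', narrow to [0/1, 1/8)

Answer: 0/1 1/8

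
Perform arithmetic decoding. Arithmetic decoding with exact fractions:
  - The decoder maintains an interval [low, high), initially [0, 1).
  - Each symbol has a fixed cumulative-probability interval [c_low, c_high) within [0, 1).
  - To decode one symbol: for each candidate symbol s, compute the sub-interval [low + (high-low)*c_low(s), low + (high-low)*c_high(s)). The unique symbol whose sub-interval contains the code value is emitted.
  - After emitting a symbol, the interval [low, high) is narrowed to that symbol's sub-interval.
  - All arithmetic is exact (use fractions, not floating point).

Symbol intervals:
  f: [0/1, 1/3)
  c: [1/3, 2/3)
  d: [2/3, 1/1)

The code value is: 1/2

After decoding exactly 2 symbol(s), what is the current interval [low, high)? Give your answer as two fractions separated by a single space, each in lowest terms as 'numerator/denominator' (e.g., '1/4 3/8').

Step 1: interval [0/1, 1/1), width = 1/1 - 0/1 = 1/1
  'f': [0/1 + 1/1*0/1, 0/1 + 1/1*1/3) = [0/1, 1/3)
  'c': [0/1 + 1/1*1/3, 0/1 + 1/1*2/3) = [1/3, 2/3) <- contains code 1/2
  'd': [0/1 + 1/1*2/3, 0/1 + 1/1*1/1) = [2/3, 1/1)
  emit 'c', narrow to [1/3, 2/3)
Step 2: interval [1/3, 2/3), width = 2/3 - 1/3 = 1/3
  'f': [1/3 + 1/3*0/1, 1/3 + 1/3*1/3) = [1/3, 4/9)
  'c': [1/3 + 1/3*1/3, 1/3 + 1/3*2/3) = [4/9, 5/9) <- contains code 1/2
  'd': [1/3 + 1/3*2/3, 1/3 + 1/3*1/1) = [5/9, 2/3)
  emit 'c', narrow to [4/9, 5/9)

Answer: 4/9 5/9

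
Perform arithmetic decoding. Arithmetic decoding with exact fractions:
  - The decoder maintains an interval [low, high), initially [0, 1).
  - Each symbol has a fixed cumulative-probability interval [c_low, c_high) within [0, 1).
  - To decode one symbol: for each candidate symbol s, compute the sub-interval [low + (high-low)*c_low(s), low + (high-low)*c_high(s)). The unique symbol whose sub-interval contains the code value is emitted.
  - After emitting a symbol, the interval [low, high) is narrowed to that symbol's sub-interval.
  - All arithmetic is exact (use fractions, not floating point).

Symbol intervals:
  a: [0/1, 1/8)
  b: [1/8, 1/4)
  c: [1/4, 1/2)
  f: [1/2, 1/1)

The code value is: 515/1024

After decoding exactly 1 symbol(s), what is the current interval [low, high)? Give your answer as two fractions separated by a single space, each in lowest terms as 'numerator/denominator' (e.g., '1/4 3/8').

Step 1: interval [0/1, 1/1), width = 1/1 - 0/1 = 1/1
  'a': [0/1 + 1/1*0/1, 0/1 + 1/1*1/8) = [0/1, 1/8)
  'b': [0/1 + 1/1*1/8, 0/1 + 1/1*1/4) = [1/8, 1/4)
  'c': [0/1 + 1/1*1/4, 0/1 + 1/1*1/2) = [1/4, 1/2)
  'f': [0/1 + 1/1*1/2, 0/1 + 1/1*1/1) = [1/2, 1/1) <- contains code 515/1024
  emit 'f', narrow to [1/2, 1/1)

Answer: 1/2 1/1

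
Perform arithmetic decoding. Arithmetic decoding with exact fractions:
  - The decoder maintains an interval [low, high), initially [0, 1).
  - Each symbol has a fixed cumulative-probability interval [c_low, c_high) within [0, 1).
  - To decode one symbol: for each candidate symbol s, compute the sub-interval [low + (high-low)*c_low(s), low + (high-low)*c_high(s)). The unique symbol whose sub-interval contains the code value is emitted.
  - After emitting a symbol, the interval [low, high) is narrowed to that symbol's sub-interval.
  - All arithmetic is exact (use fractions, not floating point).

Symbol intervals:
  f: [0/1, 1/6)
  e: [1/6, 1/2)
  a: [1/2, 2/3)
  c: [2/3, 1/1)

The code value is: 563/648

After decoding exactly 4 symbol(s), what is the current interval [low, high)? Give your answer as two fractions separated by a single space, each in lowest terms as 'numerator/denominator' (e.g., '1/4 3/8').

Answer: 281/324 47/54

Derivation:
Step 1: interval [0/1, 1/1), width = 1/1 - 0/1 = 1/1
  'f': [0/1 + 1/1*0/1, 0/1 + 1/1*1/6) = [0/1, 1/6)
  'e': [0/1 + 1/1*1/6, 0/1 + 1/1*1/2) = [1/6, 1/2)
  'a': [0/1 + 1/1*1/2, 0/1 + 1/1*2/3) = [1/2, 2/3)
  'c': [0/1 + 1/1*2/3, 0/1 + 1/1*1/1) = [2/3, 1/1) <- contains code 563/648
  emit 'c', narrow to [2/3, 1/1)
Step 2: interval [2/3, 1/1), width = 1/1 - 2/3 = 1/3
  'f': [2/3 + 1/3*0/1, 2/3 + 1/3*1/6) = [2/3, 13/18)
  'e': [2/3 + 1/3*1/6, 2/3 + 1/3*1/2) = [13/18, 5/6)
  'a': [2/3 + 1/3*1/2, 2/3 + 1/3*2/3) = [5/6, 8/9) <- contains code 563/648
  'c': [2/3 + 1/3*2/3, 2/3 + 1/3*1/1) = [8/9, 1/1)
  emit 'a', narrow to [5/6, 8/9)
Step 3: interval [5/6, 8/9), width = 8/9 - 5/6 = 1/18
  'f': [5/6 + 1/18*0/1, 5/6 + 1/18*1/6) = [5/6, 91/108)
  'e': [5/6 + 1/18*1/6, 5/6 + 1/18*1/2) = [91/108, 31/36)
  'a': [5/6 + 1/18*1/2, 5/6 + 1/18*2/3) = [31/36, 47/54) <- contains code 563/648
  'c': [5/6 + 1/18*2/3, 5/6 + 1/18*1/1) = [47/54, 8/9)
  emit 'a', narrow to [31/36, 47/54)
Step 4: interval [31/36, 47/54), width = 47/54 - 31/36 = 1/108
  'f': [31/36 + 1/108*0/1, 31/36 + 1/108*1/6) = [31/36, 559/648)
  'e': [31/36 + 1/108*1/6, 31/36 + 1/108*1/2) = [559/648, 187/216)
  'a': [31/36 + 1/108*1/2, 31/36 + 1/108*2/3) = [187/216, 281/324)
  'c': [31/36 + 1/108*2/3, 31/36 + 1/108*1/1) = [281/324, 47/54) <- contains code 563/648
  emit 'c', narrow to [281/324, 47/54)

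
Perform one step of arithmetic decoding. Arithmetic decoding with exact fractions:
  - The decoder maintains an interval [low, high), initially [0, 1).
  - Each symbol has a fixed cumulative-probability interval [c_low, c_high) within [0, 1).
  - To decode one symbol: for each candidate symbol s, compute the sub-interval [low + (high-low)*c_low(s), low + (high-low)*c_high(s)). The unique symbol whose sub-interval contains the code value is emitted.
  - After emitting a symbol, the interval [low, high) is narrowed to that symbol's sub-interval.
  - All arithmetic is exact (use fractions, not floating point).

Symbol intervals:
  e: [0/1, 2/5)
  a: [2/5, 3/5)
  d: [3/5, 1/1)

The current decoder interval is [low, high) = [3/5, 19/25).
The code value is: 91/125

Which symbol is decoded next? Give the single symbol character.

Interval width = high − low = 19/25 − 3/5 = 4/25
Scaled code = (code − low) / width = (91/125 − 3/5) / 4/25 = 4/5
  e: [0/1, 2/5) 
  a: [2/5, 3/5) 
  d: [3/5, 1/1) ← scaled code falls here ✓

Answer: d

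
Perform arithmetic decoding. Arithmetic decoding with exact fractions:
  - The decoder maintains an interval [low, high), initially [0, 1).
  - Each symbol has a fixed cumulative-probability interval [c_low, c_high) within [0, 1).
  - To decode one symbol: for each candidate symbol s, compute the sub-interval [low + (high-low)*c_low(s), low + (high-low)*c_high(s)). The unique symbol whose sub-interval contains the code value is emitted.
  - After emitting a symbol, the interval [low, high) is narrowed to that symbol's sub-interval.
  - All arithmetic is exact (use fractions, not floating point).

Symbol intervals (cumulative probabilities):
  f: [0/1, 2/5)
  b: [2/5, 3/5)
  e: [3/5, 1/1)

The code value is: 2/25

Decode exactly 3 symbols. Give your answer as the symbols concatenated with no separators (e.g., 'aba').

Answer: ffb

Derivation:
Step 1: interval [0/1, 1/1), width = 1/1 - 0/1 = 1/1
  'f': [0/1 + 1/1*0/1, 0/1 + 1/1*2/5) = [0/1, 2/5) <- contains code 2/25
  'b': [0/1 + 1/1*2/5, 0/1 + 1/1*3/5) = [2/5, 3/5)
  'e': [0/1 + 1/1*3/5, 0/1 + 1/1*1/1) = [3/5, 1/1)
  emit 'f', narrow to [0/1, 2/5)
Step 2: interval [0/1, 2/5), width = 2/5 - 0/1 = 2/5
  'f': [0/1 + 2/5*0/1, 0/1 + 2/5*2/5) = [0/1, 4/25) <- contains code 2/25
  'b': [0/1 + 2/5*2/5, 0/1 + 2/5*3/5) = [4/25, 6/25)
  'e': [0/1 + 2/5*3/5, 0/1 + 2/5*1/1) = [6/25, 2/5)
  emit 'f', narrow to [0/1, 4/25)
Step 3: interval [0/1, 4/25), width = 4/25 - 0/1 = 4/25
  'f': [0/1 + 4/25*0/1, 0/1 + 4/25*2/5) = [0/1, 8/125)
  'b': [0/1 + 4/25*2/5, 0/1 + 4/25*3/5) = [8/125, 12/125) <- contains code 2/25
  'e': [0/1 + 4/25*3/5, 0/1 + 4/25*1/1) = [12/125, 4/25)
  emit 'b', narrow to [8/125, 12/125)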